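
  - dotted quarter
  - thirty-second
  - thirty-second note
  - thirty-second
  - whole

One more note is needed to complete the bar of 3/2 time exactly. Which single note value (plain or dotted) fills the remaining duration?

The bar of 3/2 = 48 thirty-second notes.
Express everything in thirty-second notes: dotted quarter = 12; thirty-second = 1; thirty-second note = 1; thirty-second = 1; whole = 32.
Adding: 12 + 1 + 1 + 1 + 32 = 47.
Remaining: 48 − 47 = 1 thirty-second note, which is a thirty-second note.

thirty-second note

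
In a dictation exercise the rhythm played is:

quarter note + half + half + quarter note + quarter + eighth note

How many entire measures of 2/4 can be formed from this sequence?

One bar of 2/4 = 4 eighth notes.
Each duration in eighth notes: quarter note = 2; half = 4; half = 4; quarter note = 2; quarter = 2; eighth note = 1.
Adding: 2 + 4 + 4 + 2 + 2 + 1 = 15.
15 ÷ 4 = 3 complete bars with 3 left over.

3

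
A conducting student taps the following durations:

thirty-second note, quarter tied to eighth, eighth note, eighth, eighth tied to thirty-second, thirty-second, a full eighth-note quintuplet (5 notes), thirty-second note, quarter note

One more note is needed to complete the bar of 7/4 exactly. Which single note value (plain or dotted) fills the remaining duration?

The bar of 7/4 = 56 thirty-second notes.
Express everything in thirty-second notes: thirty-second note = 1; quarter tied to eighth (quarter + eighth) = 12; eighth note = 4; eighth = 4; eighth tied to thirty-second (eighth + thirty-second) = 5; thirty-second = 1; a full eighth-note quintuplet (5 notes) (five quintuplet eighths span one half) = 16; thirty-second note = 1; quarter note = 8.
Adding: 1 + 12 + 4 + 4 + 5 + 1 + 16 + 1 + 8 = 52.
Remaining: 56 − 52 = 4 thirty-second notes, which is a eighth note.

eighth note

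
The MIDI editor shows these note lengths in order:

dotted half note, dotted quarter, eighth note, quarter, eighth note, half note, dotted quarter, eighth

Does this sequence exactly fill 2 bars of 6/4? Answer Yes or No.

One bar of 6/4 = 12 eighth notes, so 2 bars = 24.
Each duration in eighth notes: dotted half note = 6; dotted quarter = 3; eighth note = 1; quarter = 2; eighth note = 1; half note = 4; dotted quarter = 3; eighth = 1.
Adding: 6 + 3 + 1 + 2 + 1 + 4 + 3 + 1 = 21.
21 falls short of 24, so the answer is No.

No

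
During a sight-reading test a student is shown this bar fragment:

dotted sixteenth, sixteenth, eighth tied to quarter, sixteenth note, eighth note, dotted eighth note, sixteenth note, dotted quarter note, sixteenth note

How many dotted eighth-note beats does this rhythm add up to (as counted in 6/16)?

One dotted eighth-note beat = 6 thirty-second notes.
Convert each value to thirty-second notes: dotted sixteenth = 3; sixteenth = 2; eighth tied to quarter (eighth + quarter) = 12; sixteenth note = 2; eighth note = 4; dotted eighth note = 6; sixteenth note = 2; dotted quarter note = 12; sixteenth note = 2.
Altogether 3 + 2 + 12 + 2 + 4 + 6 + 2 + 12 + 2 = 45.
45 ÷ 6 = 7.5 beats.

7.5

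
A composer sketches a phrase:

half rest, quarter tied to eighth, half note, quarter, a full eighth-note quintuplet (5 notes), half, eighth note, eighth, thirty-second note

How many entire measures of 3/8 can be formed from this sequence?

One bar of 3/8 = 12 thirty-second notes.
Each duration in thirty-second notes: half rest = 16; quarter tied to eighth (quarter + eighth) = 12; half note = 16; quarter = 8; a full eighth-note quintuplet (5 notes) (five quintuplet eighths span one half) = 16; half = 16; eighth note = 4; eighth = 4; thirty-second note = 1.
Altogether 16 + 12 + 16 + 8 + 16 + 16 + 4 + 4 + 1 = 93.
93 ÷ 12 = 7 complete bars with 9 left over.

7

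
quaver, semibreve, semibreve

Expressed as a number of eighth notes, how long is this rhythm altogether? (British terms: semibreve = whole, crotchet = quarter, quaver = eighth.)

17

In eighth notes: quaver = 1; semibreve = 8; semibreve = 8.
Sum: 1 + 8 + 8 = 17 eighth notes.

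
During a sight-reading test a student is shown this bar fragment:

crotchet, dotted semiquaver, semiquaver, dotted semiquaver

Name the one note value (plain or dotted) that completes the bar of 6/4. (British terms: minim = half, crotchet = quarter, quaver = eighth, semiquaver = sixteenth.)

whole note

The bar of 6/4 = 48 thirty-second notes.
Express everything in thirty-second notes: crotchet = 8; dotted semiquaver = 3; semiquaver = 2; dotted semiquaver = 3.
Altogether 8 + 3 + 2 + 3 = 16.
Remaining: 48 − 16 = 32 thirty-second notes, which is a whole note.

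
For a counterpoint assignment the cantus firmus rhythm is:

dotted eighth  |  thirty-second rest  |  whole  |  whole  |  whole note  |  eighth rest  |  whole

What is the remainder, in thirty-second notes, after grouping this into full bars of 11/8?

7

One bar of 11/8 = 44 thirty-second notes.
Working in thirty-second notes: dotted eighth = 6; thirty-second rest = 1; whole = 32; whole = 32; whole note = 32; eighth rest = 4; whole = 32.
Total: 6 + 1 + 32 + 32 + 32 + 4 + 32 = 139.
139 ÷ 44 = 3 complete bars with 7 thirty-second notes remaining.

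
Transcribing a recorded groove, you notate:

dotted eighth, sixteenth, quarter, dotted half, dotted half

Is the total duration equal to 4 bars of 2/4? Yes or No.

Yes

One bar of 2/4 = 8 sixteenth notes, so 4 bars = 32.
In sixteenth notes: dotted eighth = 3; sixteenth = 1; quarter = 4; dotted half = 12; dotted half = 12.
Total: 3 + 1 + 4 + 12 + 12 = 32.
32 equals 32, so the answer is Yes.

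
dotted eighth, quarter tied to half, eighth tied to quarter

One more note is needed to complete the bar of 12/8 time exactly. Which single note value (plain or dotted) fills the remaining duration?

The bar of 12/8 = 24 sixteenth notes.
Convert each value to sixteenth notes: dotted eighth = 3; quarter tied to half (quarter + half) = 12; eighth tied to quarter (eighth + quarter) = 6.
Sum: 3 + 12 + 6 = 21.
Remaining: 24 − 21 = 3 sixteenth notes, which is a dotted eighth note.

dotted eighth note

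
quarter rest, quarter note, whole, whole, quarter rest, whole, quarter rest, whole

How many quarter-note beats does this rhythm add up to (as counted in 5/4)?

20

One quarter-note beat = 2 eighth notes.
Express everything in eighth notes: quarter rest = 2; quarter note = 2; whole = 8; whole = 8; quarter rest = 2; whole = 8; quarter rest = 2; whole = 8.
Altogether 2 + 2 + 8 + 8 + 2 + 8 + 2 + 8 = 40.
40 ÷ 2 = 20 beats.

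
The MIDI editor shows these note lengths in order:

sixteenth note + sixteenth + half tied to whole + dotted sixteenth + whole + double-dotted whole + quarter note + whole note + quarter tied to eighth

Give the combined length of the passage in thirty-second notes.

195

Convert each value to thirty-second notes: sixteenth note = 2; sixteenth = 2; half tied to whole (half + whole) = 48; dotted sixteenth = 3; whole = 32; double-dotted whole = 56; quarter note = 8; whole note = 32; quarter tied to eighth (quarter + eighth) = 12.
Adding: 2 + 2 + 48 + 3 + 32 + 56 + 8 + 32 + 12 = 195 thirty-second notes.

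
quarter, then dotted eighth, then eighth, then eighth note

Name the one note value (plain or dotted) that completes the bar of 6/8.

sixteenth note

The bar of 6/8 = 12 sixteenth notes.
Working in sixteenth notes: quarter = 4; dotted eighth = 3; eighth = 2; eighth note = 2.
Sum: 4 + 3 + 2 + 2 = 11.
Remaining: 12 − 11 = 1 sixteenth note, which is a sixteenth note.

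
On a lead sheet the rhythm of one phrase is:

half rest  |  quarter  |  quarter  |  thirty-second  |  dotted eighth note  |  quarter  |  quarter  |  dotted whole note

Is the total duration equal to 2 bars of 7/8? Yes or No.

One bar of 7/8 = 28 thirty-second notes, so 2 bars = 56.
Working in thirty-second notes: half rest = 16; quarter = 8; quarter = 8; thirty-second = 1; dotted eighth note = 6; quarter = 8; quarter = 8; dotted whole note = 48.
Sum: 16 + 8 + 8 + 1 + 6 + 8 + 8 + 48 = 103.
103 exceeds 56, so the answer is No.

No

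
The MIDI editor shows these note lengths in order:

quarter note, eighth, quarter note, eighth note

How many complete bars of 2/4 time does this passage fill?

1

One bar of 2/4 = 4 eighth notes.
Working in eighth notes: quarter note = 2; eighth = 1; quarter note = 2; eighth note = 1.
Adding: 2 + 1 + 2 + 1 = 6.
6 ÷ 4 = 1 complete bar with 2 left over.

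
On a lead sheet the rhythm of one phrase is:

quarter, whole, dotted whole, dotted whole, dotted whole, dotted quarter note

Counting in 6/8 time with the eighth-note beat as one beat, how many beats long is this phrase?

49

One eighth-note beat = 2 sixteenth notes.
Convert each value to sixteenth notes: quarter = 4; whole = 16; dotted whole = 24; dotted whole = 24; dotted whole = 24; dotted quarter note = 6.
Altogether 4 + 16 + 24 + 24 + 24 + 6 = 98.
98 ÷ 2 = 49 beats.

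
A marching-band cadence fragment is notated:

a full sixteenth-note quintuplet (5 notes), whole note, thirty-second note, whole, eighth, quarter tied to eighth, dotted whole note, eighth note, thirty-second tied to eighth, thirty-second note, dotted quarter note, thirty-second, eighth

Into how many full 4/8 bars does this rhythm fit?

One bar of 4/8 = 16 thirty-second notes.
In thirty-second notes: a full sixteenth-note quintuplet (5 notes) (five quintuplet sixteenths span one quarter) = 8; whole note = 32; thirty-second note = 1; whole = 32; eighth = 4; quarter tied to eighth (quarter + eighth) = 12; dotted whole note = 48; eighth note = 4; thirty-second tied to eighth (thirty-second + eighth) = 5; thirty-second note = 1; dotted quarter note = 12; thirty-second = 1; eighth = 4.
Total: 8 + 32 + 1 + 32 + 4 + 12 + 48 + 4 + 5 + 1 + 12 + 1 + 4 = 164.
164 ÷ 16 = 10 complete bars with 4 left over.

10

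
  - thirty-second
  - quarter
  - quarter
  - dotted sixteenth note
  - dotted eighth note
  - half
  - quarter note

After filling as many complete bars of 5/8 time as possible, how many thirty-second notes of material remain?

10

One bar of 5/8 = 20 thirty-second notes.
Working in thirty-second notes: thirty-second = 1; quarter = 8; quarter = 8; dotted sixteenth note = 3; dotted eighth note = 6; half = 16; quarter note = 8.
Altogether 1 + 8 + 8 + 3 + 6 + 16 + 8 = 50.
50 ÷ 20 = 2 complete bars with 10 thirty-second notes remaining.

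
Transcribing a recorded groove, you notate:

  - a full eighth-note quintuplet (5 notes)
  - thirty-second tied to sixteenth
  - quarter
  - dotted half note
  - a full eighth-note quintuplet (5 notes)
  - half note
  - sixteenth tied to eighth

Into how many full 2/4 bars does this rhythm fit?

5

One bar of 2/4 = 16 thirty-second notes.
Convert each value to thirty-second notes: a full eighth-note quintuplet (5 notes) (five quintuplet eighths span one half) = 16; thirty-second tied to sixteenth (thirty-second + sixteenth) = 3; quarter = 8; dotted half note = 24; a full eighth-note quintuplet (5 notes) (five quintuplet eighths span one half) = 16; half note = 16; sixteenth tied to eighth (sixteenth + eighth) = 6.
Altogether 16 + 3 + 8 + 24 + 16 + 16 + 6 = 89.
89 ÷ 16 = 5 complete bars with 9 left over.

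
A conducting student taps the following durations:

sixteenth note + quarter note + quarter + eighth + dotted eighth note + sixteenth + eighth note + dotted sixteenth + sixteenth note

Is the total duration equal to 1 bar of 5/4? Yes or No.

No

One bar of 5/4 = 40 thirty-second notes.
Express everything in thirty-second notes: sixteenth note = 2; quarter note = 8; quarter = 8; eighth = 4; dotted eighth note = 6; sixteenth = 2; eighth note = 4; dotted sixteenth = 3; sixteenth note = 2.
Altogether 2 + 8 + 8 + 4 + 6 + 2 + 4 + 3 + 2 = 39.
39 falls short of 40, so the answer is No.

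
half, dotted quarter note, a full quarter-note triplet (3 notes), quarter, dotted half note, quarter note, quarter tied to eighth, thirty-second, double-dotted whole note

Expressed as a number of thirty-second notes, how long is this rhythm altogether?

In thirty-second notes: half = 16; dotted quarter note = 12; a full quarter-note triplet (3 notes) (three triplet quarters span one half) = 16; quarter = 8; dotted half note = 24; quarter note = 8; quarter tied to eighth (quarter + eighth) = 12; thirty-second = 1; double-dotted whole note = 56.
Sum: 16 + 12 + 16 + 8 + 24 + 8 + 12 + 1 + 56 = 153 thirty-second notes.

153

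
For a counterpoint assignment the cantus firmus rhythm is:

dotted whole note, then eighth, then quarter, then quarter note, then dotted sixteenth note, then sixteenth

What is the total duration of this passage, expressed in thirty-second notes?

73

Express everything in thirty-second notes: dotted whole note = 48; eighth = 4; quarter = 8; quarter note = 8; dotted sixteenth note = 3; sixteenth = 2.
Adding: 48 + 4 + 8 + 8 + 3 + 2 = 73 thirty-second notes.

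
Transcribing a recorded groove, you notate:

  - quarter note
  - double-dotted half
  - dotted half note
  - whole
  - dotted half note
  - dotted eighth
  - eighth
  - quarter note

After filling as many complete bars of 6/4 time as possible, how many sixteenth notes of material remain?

One bar of 6/4 = 24 sixteenth notes.
Each duration in sixteenth notes: quarter note = 4; double-dotted half = 14; dotted half note = 12; whole = 16; dotted half note = 12; dotted eighth = 3; eighth = 2; quarter note = 4.
Adding: 4 + 14 + 12 + 16 + 12 + 3 + 2 + 4 = 67.
67 ÷ 24 = 2 complete bars with 19 sixteenth notes remaining.

19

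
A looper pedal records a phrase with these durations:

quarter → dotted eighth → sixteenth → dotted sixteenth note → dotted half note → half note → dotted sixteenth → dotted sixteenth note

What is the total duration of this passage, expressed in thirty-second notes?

Each duration in thirty-second notes: quarter = 8; dotted eighth = 6; sixteenth = 2; dotted sixteenth note = 3; dotted half note = 24; half note = 16; dotted sixteenth = 3; dotted sixteenth note = 3.
Sum: 8 + 6 + 2 + 3 + 24 + 16 + 3 + 3 = 65 thirty-second notes.

65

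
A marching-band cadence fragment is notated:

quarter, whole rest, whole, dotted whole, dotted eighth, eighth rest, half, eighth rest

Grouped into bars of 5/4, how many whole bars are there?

3

One bar of 5/4 = 20 sixteenth notes.
Each duration in sixteenth notes: quarter = 4; whole rest = 16; whole = 16; dotted whole = 24; dotted eighth = 3; eighth rest = 2; half = 8; eighth rest = 2.
Altogether 4 + 16 + 16 + 24 + 3 + 2 + 8 + 2 = 75.
75 ÷ 20 = 3 complete bars with 15 left over.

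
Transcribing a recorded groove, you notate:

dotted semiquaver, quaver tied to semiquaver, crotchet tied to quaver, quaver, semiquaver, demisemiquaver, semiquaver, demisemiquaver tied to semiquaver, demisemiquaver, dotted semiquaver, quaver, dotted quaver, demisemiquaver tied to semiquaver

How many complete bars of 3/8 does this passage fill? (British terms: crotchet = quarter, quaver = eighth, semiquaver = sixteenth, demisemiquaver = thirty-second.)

4

One bar of 3/8 = 12 thirty-second notes.
Convert each value to thirty-second notes: dotted semiquaver = 3; quaver tied to semiquaver (quaver + semiquaver) = 6; crotchet tied to quaver (crotchet + quaver) = 12; quaver = 4; semiquaver = 2; demisemiquaver = 1; semiquaver = 2; demisemiquaver tied to semiquaver (demisemiquaver + semiquaver) = 3; demisemiquaver = 1; dotted semiquaver = 3; quaver = 4; dotted quaver = 6; demisemiquaver tied to semiquaver (demisemiquaver + semiquaver) = 3.
Sum: 3 + 6 + 12 + 4 + 2 + 1 + 2 + 3 + 1 + 3 + 4 + 6 + 3 = 50.
50 ÷ 12 = 4 complete bars with 2 left over.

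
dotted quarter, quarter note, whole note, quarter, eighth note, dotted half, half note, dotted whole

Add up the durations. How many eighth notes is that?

38

In eighth notes: dotted quarter = 3; quarter note = 2; whole note = 8; quarter = 2; eighth note = 1; dotted half = 6; half note = 4; dotted whole = 12.
Altogether 3 + 2 + 8 + 2 + 1 + 6 + 4 + 12 = 38 eighth notes.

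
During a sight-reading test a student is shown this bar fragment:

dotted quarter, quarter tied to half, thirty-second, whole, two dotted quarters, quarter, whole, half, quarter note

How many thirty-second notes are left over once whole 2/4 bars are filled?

13

One bar of 2/4 = 16 thirty-second notes.
In thirty-second notes: dotted quarter = 12; quarter tied to half (quarter + half) = 24; thirty-second = 1; whole = 32; dotted quarter = 12; dotted quarter = 12; quarter = 8; whole = 32; half = 16; quarter note = 8.
Sum: 12 + 24 + 1 + 32 + 12 + 12 + 8 + 32 + 16 + 8 = 157.
157 ÷ 16 = 9 complete bars with 13 thirty-second notes remaining.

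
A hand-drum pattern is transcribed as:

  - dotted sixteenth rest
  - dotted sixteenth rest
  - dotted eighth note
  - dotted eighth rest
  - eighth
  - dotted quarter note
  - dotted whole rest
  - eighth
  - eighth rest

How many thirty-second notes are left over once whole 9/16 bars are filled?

0

One bar of 9/16 = 18 thirty-second notes.
Convert each value to thirty-second notes: dotted sixteenth rest = 3; dotted sixteenth rest = 3; dotted eighth note = 6; dotted eighth rest = 6; eighth = 4; dotted quarter note = 12; dotted whole rest = 48; eighth = 4; eighth rest = 4.
Total: 3 + 3 + 6 + 6 + 4 + 12 + 48 + 4 + 4 = 90.
90 ÷ 18 = 5 complete bars with 0 thirty-second notes remaining.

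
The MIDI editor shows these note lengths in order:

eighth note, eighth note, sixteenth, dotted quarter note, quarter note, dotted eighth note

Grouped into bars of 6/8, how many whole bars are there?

1

One bar of 6/8 = 12 sixteenth notes.
Express everything in sixteenth notes: eighth note = 2; eighth note = 2; sixteenth = 1; dotted quarter note = 6; quarter note = 4; dotted eighth note = 3.
Adding: 2 + 2 + 1 + 6 + 4 + 3 = 18.
18 ÷ 12 = 1 complete bar with 6 left over.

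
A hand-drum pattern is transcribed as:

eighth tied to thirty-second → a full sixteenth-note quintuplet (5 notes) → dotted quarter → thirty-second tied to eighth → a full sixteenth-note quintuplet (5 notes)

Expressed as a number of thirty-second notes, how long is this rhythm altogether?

38

Convert each value to thirty-second notes: eighth tied to thirty-second (eighth + thirty-second) = 5; a full sixteenth-note quintuplet (5 notes) (five quintuplet sixteenths span one quarter) = 8; dotted quarter = 12; thirty-second tied to eighth (thirty-second + eighth) = 5; a full sixteenth-note quintuplet (5 notes) (five quintuplet sixteenths span one quarter) = 8.
Adding: 5 + 8 + 12 + 5 + 8 = 38 thirty-second notes.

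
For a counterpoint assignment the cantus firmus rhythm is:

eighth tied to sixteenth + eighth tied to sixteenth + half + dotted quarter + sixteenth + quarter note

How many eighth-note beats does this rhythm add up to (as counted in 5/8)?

One eighth-note beat = 2 sixteenth notes.
Express everything in sixteenth notes: eighth tied to sixteenth (eighth + sixteenth) = 3; eighth tied to sixteenth (eighth + sixteenth) = 3; half = 8; dotted quarter = 6; sixteenth = 1; quarter note = 4.
Adding: 3 + 3 + 8 + 6 + 1 + 4 = 25.
25 ÷ 2 = 12.5 beats.

12.5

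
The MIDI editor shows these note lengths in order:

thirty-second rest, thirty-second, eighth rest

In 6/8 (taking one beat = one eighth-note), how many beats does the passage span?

One eighth-note beat = 4 thirty-second notes.
In thirty-second notes: thirty-second rest = 1; thirty-second = 1; eighth rest = 4.
Sum: 1 + 1 + 4 = 6.
6 ÷ 4 = 1.5 beats.

1.5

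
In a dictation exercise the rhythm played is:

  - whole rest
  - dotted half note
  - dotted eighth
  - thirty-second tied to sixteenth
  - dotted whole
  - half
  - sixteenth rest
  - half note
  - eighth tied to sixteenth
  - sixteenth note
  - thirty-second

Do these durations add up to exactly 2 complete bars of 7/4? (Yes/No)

No

One bar of 7/4 = 56 thirty-second notes, so 2 bars = 112.
Convert each value to thirty-second notes: whole rest = 32; dotted half note = 24; dotted eighth = 6; thirty-second tied to sixteenth (thirty-second + sixteenth) = 3; dotted whole = 48; half = 16; sixteenth rest = 2; half note = 16; eighth tied to sixteenth (eighth + sixteenth) = 6; sixteenth note = 2; thirty-second = 1.
Altogether 32 + 24 + 6 + 3 + 48 + 16 + 2 + 16 + 6 + 2 + 1 = 156.
156 exceeds 112, so the answer is No.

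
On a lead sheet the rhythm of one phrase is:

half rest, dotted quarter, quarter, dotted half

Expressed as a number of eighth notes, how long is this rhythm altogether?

Working in eighth notes: half rest = 4; dotted quarter = 3; quarter = 2; dotted half = 6.
Adding: 4 + 3 + 2 + 6 = 15 eighth notes.

15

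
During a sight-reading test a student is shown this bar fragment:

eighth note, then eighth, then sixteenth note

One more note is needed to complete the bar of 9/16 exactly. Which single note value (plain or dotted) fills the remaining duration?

quarter note

The bar of 9/16 = 9 sixteenth notes.
Express everything in sixteenth notes: eighth note = 2; eighth = 2; sixteenth note = 1.
Adding: 2 + 2 + 1 = 5.
Remaining: 9 − 5 = 4 sixteenth notes, which is a quarter note.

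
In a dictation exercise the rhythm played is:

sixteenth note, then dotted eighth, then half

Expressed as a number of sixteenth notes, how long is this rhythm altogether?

Working in sixteenth notes: sixteenth note = 1; dotted eighth = 3; half = 8.
Adding: 1 + 3 + 8 = 12 sixteenth notes.

12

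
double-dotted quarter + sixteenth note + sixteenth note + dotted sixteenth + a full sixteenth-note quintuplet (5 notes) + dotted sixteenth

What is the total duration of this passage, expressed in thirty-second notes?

Each duration in thirty-second notes: double-dotted quarter = 14; sixteenth note = 2; sixteenth note = 2; dotted sixteenth = 3; a full sixteenth-note quintuplet (5 notes) (five quintuplet sixteenths span one quarter) = 8; dotted sixteenth = 3.
Total: 14 + 2 + 2 + 3 + 8 + 3 = 32 thirty-second notes.

32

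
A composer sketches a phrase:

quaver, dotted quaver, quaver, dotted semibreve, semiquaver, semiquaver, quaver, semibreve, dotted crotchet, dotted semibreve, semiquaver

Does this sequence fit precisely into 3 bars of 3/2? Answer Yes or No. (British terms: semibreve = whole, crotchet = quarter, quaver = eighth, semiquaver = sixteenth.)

No

One bar of 3/2 = 24 sixteenth notes, so 3 bars = 72.
Each duration in sixteenth notes: quaver = 2; dotted quaver = 3; quaver = 2; dotted semibreve = 24; semiquaver = 1; semiquaver = 1; quaver = 2; semibreve = 16; dotted crotchet = 6; dotted semibreve = 24; semiquaver = 1.
Adding: 2 + 3 + 2 + 24 + 1 + 1 + 2 + 16 + 6 + 24 + 1 = 82.
82 exceeds 72, so the answer is No.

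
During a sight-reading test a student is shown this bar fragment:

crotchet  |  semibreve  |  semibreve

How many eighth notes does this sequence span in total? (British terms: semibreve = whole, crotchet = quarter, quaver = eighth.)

18

In eighth notes: crotchet = 2; semibreve = 8; semibreve = 8.
Total: 2 + 8 + 8 = 18 eighth notes.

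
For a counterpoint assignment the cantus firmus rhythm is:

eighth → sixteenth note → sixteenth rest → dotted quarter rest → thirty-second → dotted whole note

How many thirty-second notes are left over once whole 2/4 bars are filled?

5

One bar of 2/4 = 16 thirty-second notes.
In thirty-second notes: eighth = 4; sixteenth note = 2; sixteenth rest = 2; dotted quarter rest = 12; thirty-second = 1; dotted whole note = 48.
Total: 4 + 2 + 2 + 12 + 1 + 48 = 69.
69 ÷ 16 = 4 complete bars with 5 thirty-second notes remaining.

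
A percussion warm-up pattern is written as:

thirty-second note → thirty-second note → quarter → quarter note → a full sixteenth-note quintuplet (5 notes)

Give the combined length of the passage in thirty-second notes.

26

Convert each value to thirty-second notes: thirty-second note = 1; thirty-second note = 1; quarter = 8; quarter note = 8; a full sixteenth-note quintuplet (5 notes) (five quintuplet sixteenths span one quarter) = 8.
Total: 1 + 1 + 8 + 8 + 8 = 26 thirty-second notes.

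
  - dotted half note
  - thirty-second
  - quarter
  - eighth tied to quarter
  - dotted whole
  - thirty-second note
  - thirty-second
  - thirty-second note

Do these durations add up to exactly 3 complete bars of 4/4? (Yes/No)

Yes

One bar of 4/4 = 32 thirty-second notes, so 3 bars = 96.
Working in thirty-second notes: dotted half note = 24; thirty-second = 1; quarter = 8; eighth tied to quarter (eighth + quarter) = 12; dotted whole = 48; thirty-second note = 1; thirty-second = 1; thirty-second note = 1.
Sum: 24 + 1 + 8 + 12 + 48 + 1 + 1 + 1 = 96.
96 equals 96, so the answer is Yes.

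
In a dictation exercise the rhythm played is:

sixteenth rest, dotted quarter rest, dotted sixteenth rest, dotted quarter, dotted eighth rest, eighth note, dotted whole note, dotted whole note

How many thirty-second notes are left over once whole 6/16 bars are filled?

One bar of 6/16 = 12 thirty-second notes.
Working in thirty-second notes: sixteenth rest = 2; dotted quarter rest = 12; dotted sixteenth rest = 3; dotted quarter = 12; dotted eighth rest = 6; eighth note = 4; dotted whole note = 48; dotted whole note = 48.
Adding: 2 + 12 + 3 + 12 + 6 + 4 + 48 + 48 = 135.
135 ÷ 12 = 11 complete bars with 3 thirty-second notes remaining.

3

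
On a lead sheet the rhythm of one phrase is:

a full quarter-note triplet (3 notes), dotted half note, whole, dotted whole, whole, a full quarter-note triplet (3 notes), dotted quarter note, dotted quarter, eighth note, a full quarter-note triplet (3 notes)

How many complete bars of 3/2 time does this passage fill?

One bar of 3/2 = 12 eighth notes.
Each duration in eighth notes: a full quarter-note triplet (3 notes) (three triplet quarters span one half) = 4; dotted half note = 6; whole = 8; dotted whole = 12; whole = 8; a full quarter-note triplet (3 notes) (three triplet quarters span one half) = 4; dotted quarter note = 3; dotted quarter = 3; eighth note = 1; a full quarter-note triplet (3 notes) (three triplet quarters span one half) = 4.
Sum: 4 + 6 + 8 + 12 + 8 + 4 + 3 + 3 + 1 + 4 = 53.
53 ÷ 12 = 4 complete bars with 5 left over.

4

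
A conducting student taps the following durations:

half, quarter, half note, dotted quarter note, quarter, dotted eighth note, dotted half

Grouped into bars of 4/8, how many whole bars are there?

5

One bar of 4/8 = 8 sixteenth notes.
Express everything in sixteenth notes: half = 8; quarter = 4; half note = 8; dotted quarter note = 6; quarter = 4; dotted eighth note = 3; dotted half = 12.
Total: 8 + 4 + 8 + 6 + 4 + 3 + 12 = 45.
45 ÷ 8 = 5 complete bars with 5 left over.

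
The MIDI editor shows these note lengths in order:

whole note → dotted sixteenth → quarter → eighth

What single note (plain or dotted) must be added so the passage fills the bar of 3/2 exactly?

thirty-second note

The bar of 3/2 = 48 thirty-second notes.
Convert each value to thirty-second notes: whole note = 32; dotted sixteenth = 3; quarter = 8; eighth = 4.
Total: 32 + 3 + 8 + 4 = 47.
Remaining: 48 − 47 = 1 thirty-second note, which is a thirty-second note.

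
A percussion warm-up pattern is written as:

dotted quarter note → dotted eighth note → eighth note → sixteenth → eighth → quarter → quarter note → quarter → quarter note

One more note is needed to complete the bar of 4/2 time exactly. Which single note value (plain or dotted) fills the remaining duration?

eighth note

The bar of 4/2 = 32 sixteenth notes.
Working in sixteenth notes: dotted quarter note = 6; dotted eighth note = 3; eighth note = 2; sixteenth = 1; eighth = 2; quarter = 4; quarter note = 4; quarter = 4; quarter note = 4.
Altogether 6 + 3 + 2 + 1 + 2 + 4 + 4 + 4 + 4 = 30.
Remaining: 32 − 30 = 2 sixteenth notes, which is a eighth note.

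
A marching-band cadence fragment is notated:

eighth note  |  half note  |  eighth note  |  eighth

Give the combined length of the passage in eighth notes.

Working in eighth notes: eighth note = 1; half note = 4; eighth note = 1; eighth = 1.
Total: 1 + 4 + 1 + 1 = 7 eighth notes.

7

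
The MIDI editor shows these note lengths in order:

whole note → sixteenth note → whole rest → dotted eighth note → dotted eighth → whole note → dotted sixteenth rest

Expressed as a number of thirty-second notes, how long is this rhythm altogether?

113

Each duration in thirty-second notes: whole note = 32; sixteenth note = 2; whole rest = 32; dotted eighth note = 6; dotted eighth = 6; whole note = 32; dotted sixteenth rest = 3.
Total: 32 + 2 + 32 + 6 + 6 + 32 + 3 = 113 thirty-second notes.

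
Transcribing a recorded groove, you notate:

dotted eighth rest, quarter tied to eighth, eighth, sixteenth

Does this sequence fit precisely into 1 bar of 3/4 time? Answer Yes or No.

One bar of 3/4 = 12 sixteenth notes.
Working in sixteenth notes: dotted eighth rest = 3; quarter tied to eighth (quarter + eighth) = 6; eighth = 2; sixteenth = 1.
Total: 3 + 6 + 2 + 1 = 12.
12 equals 12, so the answer is Yes.

Yes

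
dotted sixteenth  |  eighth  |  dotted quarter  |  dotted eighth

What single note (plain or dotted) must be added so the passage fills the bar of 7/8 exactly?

The bar of 7/8 = 28 thirty-second notes.
Each duration in thirty-second notes: dotted sixteenth = 3; eighth = 4; dotted quarter = 12; dotted eighth = 6.
Altogether 3 + 4 + 12 + 6 = 25.
Remaining: 28 − 25 = 3 thirty-second notes, which is a dotted sixteenth note.

dotted sixteenth note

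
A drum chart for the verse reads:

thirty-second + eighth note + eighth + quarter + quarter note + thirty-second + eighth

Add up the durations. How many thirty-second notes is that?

In thirty-second notes: thirty-second = 1; eighth note = 4; eighth = 4; quarter = 8; quarter note = 8; thirty-second = 1; eighth = 4.
Total: 1 + 4 + 4 + 8 + 8 + 1 + 4 = 30 thirty-second notes.

30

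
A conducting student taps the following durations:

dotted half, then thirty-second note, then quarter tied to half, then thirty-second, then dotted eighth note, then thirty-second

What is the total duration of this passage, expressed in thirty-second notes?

Working in thirty-second notes: dotted half = 24; thirty-second note = 1; quarter tied to half (quarter + half) = 24; thirty-second = 1; dotted eighth note = 6; thirty-second = 1.
Adding: 24 + 1 + 24 + 1 + 6 + 1 = 57 thirty-second notes.

57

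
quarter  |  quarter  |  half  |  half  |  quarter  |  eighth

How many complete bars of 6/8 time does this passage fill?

2

One bar of 6/8 = 6 eighth notes.
Express everything in eighth notes: quarter = 2; quarter = 2; half = 4; half = 4; quarter = 2; eighth = 1.
Altogether 2 + 2 + 4 + 4 + 2 + 1 = 15.
15 ÷ 6 = 2 complete bars with 3 left over.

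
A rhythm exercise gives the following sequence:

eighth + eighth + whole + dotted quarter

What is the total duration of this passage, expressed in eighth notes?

13

In eighth notes: eighth = 1; eighth = 1; whole = 8; dotted quarter = 3.
Total: 1 + 1 + 8 + 3 = 13 eighth notes.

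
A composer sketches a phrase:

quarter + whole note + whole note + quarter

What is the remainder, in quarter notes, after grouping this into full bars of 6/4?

4

One bar of 6/4 = 6 quarter notes.
In quarter notes: quarter = 1; whole note = 4; whole note = 4; quarter = 1.
Adding: 1 + 4 + 4 + 1 = 10.
10 ÷ 6 = 1 complete bar with 4 quarter notes remaining.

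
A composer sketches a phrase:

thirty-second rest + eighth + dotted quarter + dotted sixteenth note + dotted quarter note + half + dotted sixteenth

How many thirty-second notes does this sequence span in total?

51

Convert each value to thirty-second notes: thirty-second rest = 1; eighth = 4; dotted quarter = 12; dotted sixteenth note = 3; dotted quarter note = 12; half = 16; dotted sixteenth = 3.
Adding: 1 + 4 + 12 + 3 + 12 + 16 + 3 = 51 thirty-second notes.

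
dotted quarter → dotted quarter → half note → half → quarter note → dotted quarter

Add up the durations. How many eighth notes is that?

19

Express everything in eighth notes: dotted quarter = 3; dotted quarter = 3; half note = 4; half = 4; quarter note = 2; dotted quarter = 3.
Total: 3 + 3 + 4 + 4 + 2 + 3 = 19 eighth notes.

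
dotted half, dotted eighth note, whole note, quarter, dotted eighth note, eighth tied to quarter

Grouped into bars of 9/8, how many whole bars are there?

2

One bar of 9/8 = 18 sixteenth notes.
Express everything in sixteenth notes: dotted half = 12; dotted eighth note = 3; whole note = 16; quarter = 4; dotted eighth note = 3; eighth tied to quarter (eighth + quarter) = 6.
Altogether 12 + 3 + 16 + 4 + 3 + 6 = 44.
44 ÷ 18 = 2 complete bars with 8 left over.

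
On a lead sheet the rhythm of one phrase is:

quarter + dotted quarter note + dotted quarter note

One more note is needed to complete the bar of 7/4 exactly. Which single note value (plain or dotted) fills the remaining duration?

dotted half note

The bar of 7/4 = 14 eighth notes.
Each duration in eighth notes: quarter = 2; dotted quarter note = 3; dotted quarter note = 3.
Altogether 2 + 3 + 3 = 8.
Remaining: 14 − 8 = 6 eighth notes, which is a dotted half note.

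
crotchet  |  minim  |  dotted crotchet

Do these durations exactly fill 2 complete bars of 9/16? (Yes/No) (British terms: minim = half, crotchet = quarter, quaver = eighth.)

One bar of 9/16 = 9 sixteenth notes, so 2 bars = 18.
Express everything in sixteenth notes: crotchet = 4; minim = 8; dotted crotchet = 6.
Sum: 4 + 8 + 6 = 18.
18 equals 18, so the answer is Yes.

Yes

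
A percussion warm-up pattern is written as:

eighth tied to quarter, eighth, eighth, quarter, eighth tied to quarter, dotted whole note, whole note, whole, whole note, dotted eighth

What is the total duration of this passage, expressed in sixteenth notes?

Each duration in sixteenth notes: eighth tied to quarter (eighth + quarter) = 6; eighth = 2; eighth = 2; quarter = 4; eighth tied to quarter (eighth + quarter) = 6; dotted whole note = 24; whole note = 16; whole = 16; whole note = 16; dotted eighth = 3.
Total: 6 + 2 + 2 + 4 + 6 + 24 + 16 + 16 + 16 + 3 = 95 sixteenth notes.

95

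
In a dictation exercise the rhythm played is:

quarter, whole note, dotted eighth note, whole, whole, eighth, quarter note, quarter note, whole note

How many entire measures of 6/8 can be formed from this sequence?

6

One bar of 6/8 = 12 sixteenth notes.
Convert each value to sixteenth notes: quarter = 4; whole note = 16; dotted eighth note = 3; whole = 16; whole = 16; eighth = 2; quarter note = 4; quarter note = 4; whole note = 16.
Sum: 4 + 16 + 3 + 16 + 16 + 2 + 4 + 4 + 16 = 81.
81 ÷ 12 = 6 complete bars with 9 left over.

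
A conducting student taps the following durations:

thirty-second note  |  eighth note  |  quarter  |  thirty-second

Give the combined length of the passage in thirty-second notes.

Each duration in thirty-second notes: thirty-second note = 1; eighth note = 4; quarter = 8; thirty-second = 1.
Total: 1 + 4 + 8 + 1 = 14 thirty-second notes.

14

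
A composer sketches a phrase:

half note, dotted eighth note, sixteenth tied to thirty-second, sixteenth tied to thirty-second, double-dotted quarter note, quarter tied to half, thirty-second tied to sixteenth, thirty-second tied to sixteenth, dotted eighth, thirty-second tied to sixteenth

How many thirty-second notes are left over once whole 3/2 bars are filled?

33

One bar of 3/2 = 48 thirty-second notes.
In thirty-second notes: half note = 16; dotted eighth note = 6; sixteenth tied to thirty-second (sixteenth + thirty-second) = 3; sixteenth tied to thirty-second (sixteenth + thirty-second) = 3; double-dotted quarter note = 14; quarter tied to half (quarter + half) = 24; thirty-second tied to sixteenth (thirty-second + sixteenth) = 3; thirty-second tied to sixteenth (thirty-second + sixteenth) = 3; dotted eighth = 6; thirty-second tied to sixteenth (thirty-second + sixteenth) = 3.
Adding: 16 + 6 + 3 + 3 + 14 + 24 + 3 + 3 + 6 + 3 = 81.
81 ÷ 48 = 1 complete bar with 33 thirty-second notes remaining.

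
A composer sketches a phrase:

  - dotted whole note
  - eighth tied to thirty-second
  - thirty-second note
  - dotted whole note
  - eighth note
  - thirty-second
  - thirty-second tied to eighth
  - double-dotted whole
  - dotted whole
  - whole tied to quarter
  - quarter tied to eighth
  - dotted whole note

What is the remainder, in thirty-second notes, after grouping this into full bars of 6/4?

One bar of 6/4 = 48 thirty-second notes.
Each duration in thirty-second notes: dotted whole note = 48; eighth tied to thirty-second (eighth + thirty-second) = 5; thirty-second note = 1; dotted whole note = 48; eighth note = 4; thirty-second = 1; thirty-second tied to eighth (thirty-second + eighth) = 5; double-dotted whole = 56; dotted whole = 48; whole tied to quarter (whole + quarter) = 40; quarter tied to eighth (quarter + eighth) = 12; dotted whole note = 48.
Sum: 48 + 5 + 1 + 48 + 4 + 1 + 5 + 56 + 48 + 40 + 12 + 48 = 316.
316 ÷ 48 = 6 complete bars with 28 thirty-second notes remaining.

28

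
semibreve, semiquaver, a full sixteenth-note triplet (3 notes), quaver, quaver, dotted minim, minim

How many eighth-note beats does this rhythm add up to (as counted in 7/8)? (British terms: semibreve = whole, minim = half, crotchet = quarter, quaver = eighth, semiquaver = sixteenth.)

One eighth-note beat = 2 sixteenth notes.
Working in sixteenth notes: semibreve = 16; semiquaver = 1; a full sixteenth-note triplet (3 notes) (three triplet sixteenths span one eighth) = 2; quaver = 2; quaver = 2; dotted minim = 12; minim = 8.
Sum: 16 + 1 + 2 + 2 + 2 + 12 + 8 = 43.
43 ÷ 2 = 21.5 beats.

21.5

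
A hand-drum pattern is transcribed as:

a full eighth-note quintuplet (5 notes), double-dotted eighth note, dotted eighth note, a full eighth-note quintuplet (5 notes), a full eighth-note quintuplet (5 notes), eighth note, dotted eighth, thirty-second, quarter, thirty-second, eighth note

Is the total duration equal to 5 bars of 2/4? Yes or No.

No

One bar of 2/4 = 16 thirty-second notes, so 5 bars = 80.
Each duration in thirty-second notes: a full eighth-note quintuplet (5 notes) (five quintuplet eighths span one half) = 16; double-dotted eighth note = 7; dotted eighth note = 6; a full eighth-note quintuplet (5 notes) (five quintuplet eighths span one half) = 16; a full eighth-note quintuplet (5 notes) (five quintuplet eighths span one half) = 16; eighth note = 4; dotted eighth = 6; thirty-second = 1; quarter = 8; thirty-second = 1; eighth note = 4.
Total: 16 + 7 + 6 + 16 + 16 + 4 + 6 + 1 + 8 + 1 + 4 = 85.
85 exceeds 80, so the answer is No.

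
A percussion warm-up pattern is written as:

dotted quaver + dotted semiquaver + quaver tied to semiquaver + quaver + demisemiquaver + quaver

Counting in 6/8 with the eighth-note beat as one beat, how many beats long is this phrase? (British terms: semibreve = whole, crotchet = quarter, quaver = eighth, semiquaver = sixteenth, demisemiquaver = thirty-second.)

One eighth-note beat = 4 thirty-second notes.
Express everything in thirty-second notes: dotted quaver = 6; dotted semiquaver = 3; quaver tied to semiquaver (quaver + semiquaver) = 6; quaver = 4; demisemiquaver = 1; quaver = 4.
Sum: 6 + 3 + 6 + 4 + 1 + 4 = 24.
24 ÷ 4 = 6 beats.

6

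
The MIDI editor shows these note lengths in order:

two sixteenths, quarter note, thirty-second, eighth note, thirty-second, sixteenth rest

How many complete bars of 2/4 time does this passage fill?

One bar of 2/4 = 16 thirty-second notes.
In thirty-second notes: sixteenth = 2; sixteenth = 2; quarter note = 8; thirty-second = 1; eighth note = 4; thirty-second = 1; sixteenth rest = 2.
Altogether 2 + 2 + 8 + 1 + 4 + 1 + 2 = 20.
20 ÷ 16 = 1 complete bar with 4 left over.

1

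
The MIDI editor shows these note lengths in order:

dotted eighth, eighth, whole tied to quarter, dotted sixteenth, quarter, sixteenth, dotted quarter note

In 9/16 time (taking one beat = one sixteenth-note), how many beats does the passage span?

One sixteenth-note beat = 2 thirty-second notes.
Each duration in thirty-second notes: dotted eighth = 6; eighth = 4; whole tied to quarter (whole + quarter) = 40; dotted sixteenth = 3; quarter = 8; sixteenth = 2; dotted quarter note = 12.
Altogether 6 + 4 + 40 + 3 + 8 + 2 + 12 = 75.
75 ÷ 2 = 37.5 beats.

37.5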